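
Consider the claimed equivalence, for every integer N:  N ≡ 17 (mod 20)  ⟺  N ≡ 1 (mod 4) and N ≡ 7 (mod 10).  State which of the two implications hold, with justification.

Both implications hold.

(⇒) Suppose N ≡ 17 (mod 20); write N = 20j + 17. Since 4 ∣ 20, reducing mod 4 gives N ≡ 17 ≡ 1 (mod 4); since 10 ∣ 20, reducing mod 10 gives N ≡ 17 ≡ 7 (mod 10).

(⇐) Conversely, if N ≡ 1 (mod 4) and N ≡ 7 (mod 10), then by the Chinese remainder theorem N ≡ 17 (mod 20). This is exactly N ≡ 17 (mod 20).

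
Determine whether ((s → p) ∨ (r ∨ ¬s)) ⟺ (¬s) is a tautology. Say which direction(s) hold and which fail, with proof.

Not equivalent: only (⇐) holds.

[⇒] This fails. Under s = T, p = T, r = F, the left side is true but the right side is false.

[⇐] Assume the antecedent. If s is true, the antecedent cannot hold. If s is false, (s → p) ∨ (r ∨ ¬s) reduces to true regardless of the other variables. Either way (s → p) ∨ (r ∨ ¬s) holds.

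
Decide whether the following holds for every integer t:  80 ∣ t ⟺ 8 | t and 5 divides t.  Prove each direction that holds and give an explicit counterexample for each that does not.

(⇒) If 80 ∣ t, write t = 80q. Since 80 = 10·8, t = 8·(10q), so 8 ∣ t; and since 80 = 16·5, t = 5·(16q), so 5 ∣ t.

(⇐) This fails: take t = 40. Both 8 ∣ 40 and 5 ∣ 40, yet 40 is not a multiple of 80 (since 40 = 0·80 + 40), so 80 ∤ 40.

Not equivalent: only (⇒) holds.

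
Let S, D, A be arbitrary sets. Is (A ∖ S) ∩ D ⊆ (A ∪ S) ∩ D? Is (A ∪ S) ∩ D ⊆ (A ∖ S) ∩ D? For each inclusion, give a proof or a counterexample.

(⊆) holds; (⊇) fails.

Reverse inclusion. This inclusion fails. Take S = {1}, D = {1}, A = ∅; then 1 ∈ (A ∪ S) ∩ D but 1 ∉ (A ∖ S) ∩ D.

Forward inclusion. Let x ∈ (A ∖ S) ∩ D. Then x ∈ D ∩ A and x ∉ S, from which x ∈ (A ∪ S) ∩ D.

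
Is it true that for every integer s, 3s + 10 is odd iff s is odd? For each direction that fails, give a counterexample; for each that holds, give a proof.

The biconditional holds.

(→) Suppose 3s + 10 is odd. Since 3 is odd, 3s and s have the same parity, so 3s + 10 ≡ s + 10 (mod 2). As 10 is even, 3s + 10 is odd exactly when s is odd. Thus s is odd.

(←) Conversely, suppose s is odd; write s = 2j + 1. Then 3s + 10 = 3·(2j + 1) + 10 = 2·3j + 13, which is odd.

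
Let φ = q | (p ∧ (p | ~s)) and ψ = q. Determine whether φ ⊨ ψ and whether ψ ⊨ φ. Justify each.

[⇒] This fails. Under s = F, q = F, p = T, the left side is true but the right side is false.

[⇐] Assume the antecedent. If s is true, the antecedent forces (s = T, q = T, p = F) or (s = T, q = T, p = T), and q | (p ∧ (p | ~s)) holds there. If s is false, the antecedent forces (s = F, q = T, p = F) or (s = F, q = T, p = T), and q | (p ∧ (p | ~s)) holds there. Either way q | (p ∧ (p | ~s)) holds.

Only the converse holds.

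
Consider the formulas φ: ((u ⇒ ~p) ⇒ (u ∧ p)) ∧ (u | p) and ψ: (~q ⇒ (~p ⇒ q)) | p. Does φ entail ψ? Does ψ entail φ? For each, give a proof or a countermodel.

Forward direction. Assume the antecedent. If u is true, the antecedent forces (u = T, p = T, q = F) or (u = T, p = T, q = T), and (~q ⇒ (~p ⇒ q)) | p holds there. If u is false, the antecedent cannot hold. Either way (~q ⇒ (~p ⇒ q)) | p holds.

Converse. This fails. Under u = F, p = T, q = F, the left side is false but the right side is true.

(⇒) holds; (⇐) fails.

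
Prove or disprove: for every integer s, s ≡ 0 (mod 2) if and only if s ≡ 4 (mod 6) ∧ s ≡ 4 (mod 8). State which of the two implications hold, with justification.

The forward direction fails; the converse holds.

Forward direction. This fails: s = 0 gives 0 ≡ 0 (mod 2) but 0 ≡ 0 (mod 6), so the conjunction on the right does not hold.

Converse. If s ≡ 4 (mod 6) and s ≡ 4 (mod 8), then by the Chinese remainder theorem s ≡ 4 (mod 24). Since 4 ≡ 0 (mod 2) and 2 ∣ 24, we get s ≡ 0 (mod 2).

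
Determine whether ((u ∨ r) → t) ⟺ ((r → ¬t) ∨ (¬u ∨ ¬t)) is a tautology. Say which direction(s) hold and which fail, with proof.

Forward direction. This fails. Under r = T, u = T, t = T, the left side is true but the right side is false.

Converse. This fails. Under r = T, u = F, t = F, the left side is false but the right side is true.

(⇒) fails and (⇐) fails.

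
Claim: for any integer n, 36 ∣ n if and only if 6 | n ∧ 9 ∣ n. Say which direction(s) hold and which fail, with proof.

(←) This fails: take n = 18. Both 6 ∣ 18 and 9 ∣ 18, yet 18 is not a multiple of 36 (since 18 = 0·36 + 18), so 36 ∤ 18.

(→) If 36 ∣ n, write n = 36q. Since 36 = 6·6, n = 6·(6q), so 6 ∣ n; and since 36 = 4·9, n = 9·(4q), so 9 ∣ n.

(⇒) holds; (⇐) fails.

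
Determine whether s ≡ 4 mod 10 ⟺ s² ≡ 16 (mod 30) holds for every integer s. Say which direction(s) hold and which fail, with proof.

(⇒) fails and (⇐) fails.

Forward direction. This fails: take s = 24. Then 24 ≡ 4 (mod 10), but 24² = 576 ≡ 6 (mod 30), not 16.

Converse. This fails: take s = 16. Then 16² = 256 ≡ 16 (mod 30), yet 16 ≡ 6 (mod 10), not 4.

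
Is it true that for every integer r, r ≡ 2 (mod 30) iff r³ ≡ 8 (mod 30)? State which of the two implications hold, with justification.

Both directions hold.

[⇒] Suppose r ≡ 2 (mod 30). Write r = 30j + 2. Then (30j + 2)³ = 27000j³ + 5400j² + 360j + 8 = 30(900j³ + 180j² + 12j) + 8, so r³ ≡ 8 (mod 30).

[⇐] Conversely, suppose r³ ≡ 8 (mod 30). The only residue r in {0, …, 29} with r³ ≡ 8 (mod 30) is r = 2, so r ≡ 2 (mod 30).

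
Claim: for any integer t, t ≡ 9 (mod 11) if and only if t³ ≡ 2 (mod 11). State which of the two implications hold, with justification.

Neither implication holds.

Forward direction. This fails: take t = 9. Then 9 ≡ 9 (mod 11), but 9³ = 729 ≡ 3 (mod 11), not 2.

Converse. This fails: take t = 7. Then 7³ = 343 ≡ 2 (mod 11), yet 7 ≡ 7 (mod 11), not 9.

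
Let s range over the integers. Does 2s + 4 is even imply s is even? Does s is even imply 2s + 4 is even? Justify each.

Not equivalent: only (⇐) holds.

(←) Suppose s is even. Since 2 is even, 2s is even for every s, so 2s + 4 has the same parity as 4, which is even. Hence 2s + 4 is even.

(→) This fails: take s = 7. Then 2s + 4 = 18, which is even, yet s = 7 is odd, not even.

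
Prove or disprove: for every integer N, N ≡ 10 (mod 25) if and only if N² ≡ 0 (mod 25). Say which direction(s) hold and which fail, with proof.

Not equivalent: only (⇒) holds.

(←) This fails: take N = 0. Then 0² = 0 ≡ 0 (mod 25), yet 0 ≡ 0 (mod 25), not 10.

(→) Suppose N ≡ 10 (mod 25). Write N = 25j + 10. Then (25j + 10)² = 625j² + 500j + 100 = 25(25j² + 20j + 4) + 0, so N² ≡ 0 (mod 25).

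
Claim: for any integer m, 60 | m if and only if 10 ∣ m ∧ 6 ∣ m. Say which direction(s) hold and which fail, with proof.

Only the forward implication holds.

(⟹) If 60 ∣ m, write m = 60q. Since 60 = 6·10, m = 10·(6q), so 10 ∣ m; and since 60 = 10·6, m = 6·(10q), so 6 ∣ m.

(⟸) This fails: take m = 30. Both 10 ∣ 30 and 6 ∣ 30, yet 30 is not a multiple of 60 (since 30 = 0·60 + 30), so 60 ∤ 30.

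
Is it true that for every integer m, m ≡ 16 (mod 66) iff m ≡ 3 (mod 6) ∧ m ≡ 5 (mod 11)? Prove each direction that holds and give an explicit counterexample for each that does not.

Forward direction. This fails: m = 16 gives 16 ≡ 16 (mod 66) but 16 ≡ 4 (mod 6), so the conjunction on the right does not hold.

Converse. This fails: m = 27 satisfies both congruences on the right (27 ≡ 3 mod 6 and 27 ≡ 5 mod 11) yet 27 ≡ 27 (mod 66), not 16.

(⇒) fails and (⇐) fails.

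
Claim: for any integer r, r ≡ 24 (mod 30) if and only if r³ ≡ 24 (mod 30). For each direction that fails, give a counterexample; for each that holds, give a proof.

Forward direction. Suppose r ≡ 24 (mod 30). Write r = 30j + 24. Then (30j + 24)³ = 27000j³ + 64800j² + 51840j + 13824 = 30(900j³ + 2160j² + 1728j + 460) + 24, so r³ ≡ 24 (mod 30).

Converse. Suppose r³ ≡ 24 (mod 30). The only residue r in {0, …, 29} with r³ ≡ 24 (mod 30) is r = 24, so r ≡ 24 (mod 30).

The biconditional holds.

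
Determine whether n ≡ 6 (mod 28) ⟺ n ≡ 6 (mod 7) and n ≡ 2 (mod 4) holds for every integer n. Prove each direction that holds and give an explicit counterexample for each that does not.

(⟹) Suppose n ≡ 6 (mod 28); write n = 28j + 6. Since 7 ∣ 28, reducing mod 7 gives n ≡ 6 (mod 7); since 4 ∣ 28, reducing mod 4 gives n ≡ 6 ≡ 2 (mod 4).

(⟸) Conversely, if n ≡ 6 (mod 7) and n ≡ 2 (mod 4), then by the Chinese remainder theorem n ≡ 6 (mod 28). This is exactly n ≡ 6 (mod 28).

Both directions hold; the statement is true.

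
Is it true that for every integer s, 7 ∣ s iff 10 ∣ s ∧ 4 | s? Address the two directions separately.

(⇒) This fails: take s = 7. Certainly 7 ∣ 7, but 10 ∤ 7.

(⇐) This fails: take s = 20. Both 10 ∣ 20 and 4 ∣ 20, yet 20 is not a multiple of 7 (since 20 = 2·7 + 6), so 7 ∤ 20.

Neither direction holds.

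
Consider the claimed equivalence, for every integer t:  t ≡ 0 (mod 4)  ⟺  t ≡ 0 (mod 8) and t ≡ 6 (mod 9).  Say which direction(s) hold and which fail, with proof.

Only the converse holds.

Forward direction. This fails: t = 0 gives 0 ≡ 0 (mod 4) but 0 ≡ 0 (mod 9), so the conjunction on the right does not hold.

Converse. If t ≡ 0 (mod 8) and t ≡ 6 (mod 9), then by the Chinese remainder theorem t ≡ 24 (mod 72). Since 24 ≡ 0 (mod 4) and 4 ∣ 72, we get t ≡ 0 (mod 4).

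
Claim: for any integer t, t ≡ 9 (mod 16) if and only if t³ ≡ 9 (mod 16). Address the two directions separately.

(⇒) Suppose t ≡ 9 (mod 16). Write t = 16j + 9. Then (16j + 9)³ = 4096j³ + 6912j² + 3888j + 729 = 16(256j³ + 432j² + 243j + 45) + 9, so t³ ≡ 9 (mod 16).

(⇐) Conversely, suppose t³ ≡ 9 (mod 16). The only residue r in {0, …, 15} with r³ ≡ 9 (mod 16) is r = 9, so t ≡ 9 (mod 16).

Equivalent; both directions hold.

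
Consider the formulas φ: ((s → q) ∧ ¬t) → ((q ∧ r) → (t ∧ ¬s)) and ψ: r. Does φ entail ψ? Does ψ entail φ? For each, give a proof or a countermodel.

[⇒] This fails. Under q = F, r = F, s = F, t = F, the left side is true but the right side is false.

[⇐] This fails. Under q = T, r = T, s = F, t = F, the left side is false but the right side is true.

(⇒) fails and (⇐) fails.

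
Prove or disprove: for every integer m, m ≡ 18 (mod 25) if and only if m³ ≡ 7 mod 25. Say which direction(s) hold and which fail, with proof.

[⇐] Suppose m³ ≡ 7 (mod 25). The only residue r in {0, …, 24} with r³ ≡ 7 (mod 25) is r = 18, so m ≡ 18 (mod 25).

[⇒] Suppose m ≡ 18 (mod 25). Write m = 25j + 18. Then (25j + 18)³ = 15625j³ + 33750j² + 24300j + 5832 = 25(625j³ + 1350j² + 972j + 233) + 7, so m³ ≡ 7 (mod 25).

Both implications hold.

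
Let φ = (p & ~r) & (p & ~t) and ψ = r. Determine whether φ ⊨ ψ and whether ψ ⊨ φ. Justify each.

Neither direction holds.

[⇒] This fails. Under p = T, t = F, r = F, the left side is true but the right side is false.

[⇐] This fails. Under p = F, t = F, r = T, the left side is false but the right side is true.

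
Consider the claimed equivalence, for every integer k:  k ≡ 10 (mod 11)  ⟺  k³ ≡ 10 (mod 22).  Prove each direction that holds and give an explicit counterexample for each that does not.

Only the reverse direction holds.

[⇒] This fails: take k = 21. Then 21 ≡ 10 (mod 11), but 21³ = 9261 ≡ 21 (mod 22), not 10.

[⇐] Conversely, the residues r modulo 22 with r³ ≡ 10 (mod 22) are exactly {10}, and each is ≡ 10 (mod 11).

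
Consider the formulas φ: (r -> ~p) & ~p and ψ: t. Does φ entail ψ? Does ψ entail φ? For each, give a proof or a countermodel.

(→) This fails. Under t = F, r = F, p = F, the left side is true but the right side is false.

(←) This fails. Under t = T, r = F, p = T, the left side is false but the right side is true.

Both directions fail.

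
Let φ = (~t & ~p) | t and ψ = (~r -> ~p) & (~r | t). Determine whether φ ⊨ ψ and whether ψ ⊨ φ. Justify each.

(⟹) This fails. Under r = T, t = F, p = F, the left side is true but the right side is false.

(⟸) Assume the antecedent. If r is true, the antecedent forces (r = T, t = T, p = F) or (r = T, t = T, p = T), and (~t & ~p) | t holds there. If r is false, the antecedent forces (r = F, t = F, p = F) or (r = F, t = T, p = F), and (~t & ~p) | t holds there. Either way (~t & ~p) | t holds.

Only the converse holds.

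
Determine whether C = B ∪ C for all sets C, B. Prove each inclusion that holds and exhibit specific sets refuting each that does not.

(⟹) Let x ∈ C. Then either x ∈ C and x ∉ B; or x ∈ C ∩ B. In each case x ∈ B ∪ C, so C ⊆ B ∪ C.

(⟸) This inclusion fails. Take C = ∅, B = {1}; then 1 ∈ B ∪ C but 1 ∉ C.

The sets are not equal: only the forward inclusion holds.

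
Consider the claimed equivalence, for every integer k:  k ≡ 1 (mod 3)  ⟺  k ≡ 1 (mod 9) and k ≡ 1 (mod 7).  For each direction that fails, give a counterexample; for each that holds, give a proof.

Only the converse holds.

(⟹) This fails: k = 4 gives 4 ≡ 1 (mod 3) but 4 ≡ 4 (mod 9), so the conjunction on the right does not hold.

(⟸) Conversely, if k ≡ 1 (mod 9) and k ≡ 1 (mod 7), then by the Chinese remainder theorem k ≡ 1 (mod 63). Since 1 ≡ 1 (mod 3) and 3 ∣ 63, we get k ≡ 1 (mod 3).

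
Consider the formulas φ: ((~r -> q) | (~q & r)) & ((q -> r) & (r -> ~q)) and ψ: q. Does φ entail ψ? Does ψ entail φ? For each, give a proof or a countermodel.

Both directions fail.

(⟹) This fails. Under r = T, q = F, the left side is true but the right side is false.

(⟸) This fails. Under r = F, q = T, the left side is false but the right side is true.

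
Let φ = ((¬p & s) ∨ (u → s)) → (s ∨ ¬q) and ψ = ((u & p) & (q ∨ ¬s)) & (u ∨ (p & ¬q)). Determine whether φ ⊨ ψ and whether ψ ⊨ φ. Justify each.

Not equivalent: only (⇐) holds.

[⇒] This fails. Under p = F, u = F, q = F, s = F, the left side is true but the right side is false.

[⇐] Assume the antecedent. If u is true, the consequent reduces to true regardless of the other variables. If u is false, the antecedent cannot hold. Either way the consequent holds.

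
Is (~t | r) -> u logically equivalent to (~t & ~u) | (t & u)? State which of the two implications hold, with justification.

(→) This fails. Under u = T, r = F, t = F, the left side is true but the right side is false.

(←) This fails. Under u = F, r = F, t = F, the left side is false but the right side is true.

Neither implication holds.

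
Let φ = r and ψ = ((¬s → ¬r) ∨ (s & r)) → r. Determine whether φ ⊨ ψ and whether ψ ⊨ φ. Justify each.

Equivalent; both directions hold.

(→) Assume the antecedent. If r is true, ((¬s → ¬r) ∨ (s & r)) → r reduces to true regardless of the other variables. If r is false, the antecedent cannot hold. Either way ((¬s → ¬r) ∨ (s & r)) → r holds.

(←) Assume the antecedent. If r is true, r reduces to true regardless of the other variables. If r is false, the antecedent cannot hold. Either way r holds.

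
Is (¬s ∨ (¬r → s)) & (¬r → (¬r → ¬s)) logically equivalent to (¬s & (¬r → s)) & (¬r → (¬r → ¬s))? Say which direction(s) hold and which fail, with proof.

(←) Assume the antecedent. If r is true, the consequent reduces to true regardless of the other variables. If r is false, the antecedent cannot hold. Either way the consequent holds.

(→) This fails. Under r = F, s = F, the left side is true but the right side is false.

(⇒) fails; (⇐) holds.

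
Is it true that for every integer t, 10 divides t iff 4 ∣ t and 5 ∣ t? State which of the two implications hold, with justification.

[⇒] This fails: take t = 10. Certainly 10 ∣ 10, but 4 ∤ 10.

[⇐] Suppose 4 ∣ t and 5 ∣ t. Any common multiple of 4 and 5 is a multiple of their lcm; here gcd(4, 5) = 1, so lcm(4, 5) = 4·5 = 20, so 20 ∣ t. Since 10 ∣ 20, it follows that 10 ∣ t.

The forward direction fails; the converse holds.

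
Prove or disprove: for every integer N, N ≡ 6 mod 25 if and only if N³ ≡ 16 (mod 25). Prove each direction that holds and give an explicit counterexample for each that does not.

Both implications hold.

[⇒] Suppose N ≡ 6 mod 25. Write N = 25j + 6. Then (25j + 6)³ = 15625j³ + 11250j² + 2700j + 216 = 25(625j³ + 450j² + 108j + 8) + 16, so N³ ≡ 16 (mod 25).

[⇐] Conversely, suppose N³ ≡ 16 (mod 25). The only residue r in {0, …, 24} with r³ ≡ 16 (mod 25) is r = 6, so N ≡ 6 (mod 25).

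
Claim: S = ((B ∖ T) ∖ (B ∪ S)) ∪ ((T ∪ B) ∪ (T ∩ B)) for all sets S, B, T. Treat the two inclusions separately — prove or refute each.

Both inclusions fail.

(⊆) This inclusion fails. Take S = {1}, B = ∅, T = ∅; then 1 ∈ S but 1 ∉ ((B ∖ T) ∖ (B ∪ S)) ∪ ((T ∪ B) ∪ (T ∩ B)).

(⊇) This inclusion fails. Take S = ∅, B = {1}, T = ∅; then 1 ∈ ((B ∖ T) ∖ (B ∪ S)) ∪ ((T ∪ B) ∪ (T ∩ B)) but 1 ∉ S.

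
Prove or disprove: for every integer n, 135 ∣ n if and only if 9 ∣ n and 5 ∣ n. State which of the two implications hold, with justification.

[⇐] This fails: take n = 45. Both 9 ∣ 45 and 5 ∣ 45, yet 45 is not a multiple of 135 (since 45 = 0·135 + 45), so 135 ∤ 45.

[⇒] If 135 ∣ n, write n = 135q. Since 135 = 15·9, n = 9·(15q), so 9 ∣ n; and since 135 = 27·5, n = 5·(27q), so 5 ∣ n.

Only the forward implication holds.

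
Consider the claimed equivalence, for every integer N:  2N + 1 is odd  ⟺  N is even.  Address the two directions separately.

The forward direction fails; the converse holds.

(⟹) This fails: take N = 3. Then 2N + 1 = 7, which is odd, yet N = 3 is odd, not even.

(⟸) Suppose N is even. Since 2 is even, 2N is even for every N, so 2N + 1 has the same parity as 1, which is odd. Hence 2N + 1 is odd.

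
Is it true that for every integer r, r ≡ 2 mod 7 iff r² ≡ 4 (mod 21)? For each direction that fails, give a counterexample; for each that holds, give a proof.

(→) This fails: take r = 9. Then 9 ≡ 2 (mod 7), but 9² = 81 ≡ 18 (mod 21), not 4.

(←) This fails: take r = 5. Then 5² = 25 ≡ 4 (mod 21), yet 5 ≡ 5 (mod 7), not 2.

Neither implication holds.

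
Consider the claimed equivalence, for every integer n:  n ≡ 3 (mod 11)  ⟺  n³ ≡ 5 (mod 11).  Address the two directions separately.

Both implications hold.

(⇐) Suppose n³ ≡ 5 (mod 11). The only residue r in {0, …, 10} with r³ ≡ 5 (mod 11) is r = 3, so n ≡ 3 (mod 11).

(⇒) Suppose n ≡ 3 (mod 11). Write n = 11j + 3. Then (11j + 3)³ = 1331j³ + 1089j² + 297j + 27 = 11(121j³ + 99j² + 27j + 2) + 5, so n³ ≡ 5 (mod 11).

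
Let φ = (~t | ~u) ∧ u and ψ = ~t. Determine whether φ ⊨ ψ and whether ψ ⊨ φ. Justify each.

[⇒] Assume the antecedent. If u is true, the antecedent forces (u = T, t = F), and ~t holds there. If u is false, the antecedent cannot hold. Either way ~t holds.

[⇐] This fails. Under u = F, t = F, the left side is false but the right side is true.

(⇒) holds; (⇐) fails.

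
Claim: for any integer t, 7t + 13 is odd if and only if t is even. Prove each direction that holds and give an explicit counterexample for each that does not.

Both directions hold.

[⇒] Suppose 7t + 13 is odd. Since 7 is odd, 7t and t have the same parity, so 7t + 13 ≡ t + 13 (mod 2). As 13 is odd, 7t + 13 is odd exactly when t is even. Thus t is even.

[⇐] Conversely, suppose t is even; write t = 2j. Then 7t + 13 = 7·(2j) + 13 = 2·7j + 13, which is odd.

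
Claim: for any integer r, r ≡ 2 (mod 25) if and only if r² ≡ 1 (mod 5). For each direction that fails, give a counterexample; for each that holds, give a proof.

Forward direction. This fails: take r = 2. Then 2 ≡ 2 (mod 25), but 2² = 4 ≡ 4 (mod 5), not 1.

Converse. This fails: take r = 1. Then 1² = 1 ≡ 1 (mod 5), yet 1 ≡ 1 (mod 25), not 2.

(⇒) fails and (⇐) fails.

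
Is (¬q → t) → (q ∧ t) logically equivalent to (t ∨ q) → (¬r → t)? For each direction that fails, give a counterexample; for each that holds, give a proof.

(→) Assume the antecedent. If q is true, the antecedent forces (q = T, r = F, t = T) or (q = T, r = T, t = T), and (t ∨ q) → (¬r → t) holds there. If q is false, (t ∨ q) → (¬r → t) reduces to true regardless of the other variables. Either way (t ∨ q) → (¬r → t) holds.

(←) This fails. Under q = T, r = T, t = F, the left side is false but the right side is true.

Not equivalent: only (⇒) holds.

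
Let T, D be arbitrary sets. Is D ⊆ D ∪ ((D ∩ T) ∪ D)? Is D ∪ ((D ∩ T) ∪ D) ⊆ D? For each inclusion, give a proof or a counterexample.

Both inclusions hold.

(⊆) Let x ∈ D. Then either x ∈ D and x ∉ T; or x ∈ T ∩ D. In each case x ∈ D ∪ ((D ∩ T) ∪ D), so D ⊆ D ∪ ((D ∩ T) ∪ D).

(⊇) Let x ∈ D ∪ ((D ∩ T) ∪ D). Then either x ∈ D and x ∉ T; or x ∈ T ∩ D. In each case x ∈ D, so D ∪ ((D ∩ T) ∪ D) ⊆ D.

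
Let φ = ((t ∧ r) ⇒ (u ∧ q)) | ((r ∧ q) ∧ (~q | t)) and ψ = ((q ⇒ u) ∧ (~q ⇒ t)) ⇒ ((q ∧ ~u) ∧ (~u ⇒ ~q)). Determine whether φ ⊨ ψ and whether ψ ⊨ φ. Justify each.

(⇒) fails; (⇐) holds.

[⇒] This fails. Under q = T, u = T, r = F, t = F, the left side is true but the right side is false.

[⇐] Assume the antecedent. If t is true, the antecedent forces (q = T, u = F, r = F, t = T) or (q = T, u = F, r = T, t = T), and the consequent holds there. If t is false, the consequent reduces to true regardless of the other variables. Either way the consequent holds.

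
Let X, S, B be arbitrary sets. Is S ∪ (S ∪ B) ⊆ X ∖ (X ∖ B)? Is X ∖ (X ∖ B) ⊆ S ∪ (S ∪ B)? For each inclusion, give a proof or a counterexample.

(⊆) fails; (⊇) holds.

Forward inclusion. This inclusion fails. Take X = ∅, S = {1}, B = ∅; then 1 ∈ S ∪ (S ∪ B) but 1 ∉ X ∖ (X ∖ B).

Reverse inclusion. Let x ∈ X ∖ (X ∖ B). Then either x ∈ X ∩ B and x ∉ S; or x ∈ X ∩ S ∩ B. In each case x ∈ S ∪ (S ∪ B), so X ∖ (X ∖ B) ⊆ S ∪ (S ∪ B).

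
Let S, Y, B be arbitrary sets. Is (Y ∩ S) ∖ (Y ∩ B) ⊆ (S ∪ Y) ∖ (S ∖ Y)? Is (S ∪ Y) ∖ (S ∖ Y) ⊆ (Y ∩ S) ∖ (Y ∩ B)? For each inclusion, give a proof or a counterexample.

The sets are not equal: only the forward inclusion holds.

Forward inclusion. Let x ∈ (Y ∩ S) ∖ (Y ∩ B). Then x ∈ S ∩ Y and x ∉ B, from which x ∈ (S ∪ Y) ∖ (S ∖ Y).

Reverse inclusion. This inclusion fails. Take S = ∅, Y = {1}, B = ∅; then 1 ∈ (S ∪ Y) ∖ (S ∖ Y) but 1 ∉ (Y ∩ S) ∖ (Y ∩ B).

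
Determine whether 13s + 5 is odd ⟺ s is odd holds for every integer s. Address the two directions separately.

Both directions fail.

[⇒] This fails: s = 2 gives 13s + 5 = 31, which is odd, but 2 is even, not odd.

[⇐] This also fails: s = 7 is odd, but 13s + 5 = 96 is even, not odd.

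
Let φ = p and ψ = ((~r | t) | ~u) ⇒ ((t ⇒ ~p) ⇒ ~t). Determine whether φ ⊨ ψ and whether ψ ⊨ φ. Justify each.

[⇒] Assume the antecedent. If p is true, the consequent reduces to true regardless of the other variables. If p is false, the antecedent cannot hold. Either way the consequent holds.

[⇐] This fails. Under p = F, u = F, t = F, r = F, the left side is false but the right side is true.

(⇒) holds; (⇐) fails.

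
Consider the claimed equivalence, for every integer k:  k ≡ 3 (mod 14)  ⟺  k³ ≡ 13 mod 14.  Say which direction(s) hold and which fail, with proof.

[⇐] This fails: take k = 5. Then 5³ = 125 ≡ 13 (mod 14), yet 5 ≡ 5 (mod 14), not 3.

[⇒] Suppose k ≡ 3 (mod 14). Write k = 14j + 3. Then (14j + 3)³ = 2744j³ + 1764j² + 378j + 27 = 14(196j³ + 126j² + 27j + 1) + 13, so k³ ≡ 13 (mod 14).

(⇒) holds; (⇐) fails.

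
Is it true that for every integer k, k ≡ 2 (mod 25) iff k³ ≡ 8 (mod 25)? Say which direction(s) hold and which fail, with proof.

[⇒] Suppose k ≡ 2 (mod 25). Write k = 25j + 2. Then (25j + 2)³ = 15625j³ + 3750j² + 300j + 8 = 25(625j³ + 150j² + 12j) + 8, so k³ ≡ 8 (mod 25).

[⇐] Conversely, suppose k³ ≡ 8 (mod 25). The only residue r in {0, …, 24} with r³ ≡ 8 (mod 25) is r = 2, so k ≡ 2 (mod 25).

Both directions hold; the statement is true.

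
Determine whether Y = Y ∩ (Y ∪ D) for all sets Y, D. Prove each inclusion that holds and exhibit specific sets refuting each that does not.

Both inclusions hold.

Forward inclusion. Let x ∈ Y. Then either x ∈ Y and x ∉ D; or x ∈ Y ∩ D. In each case x ∈ Y ∩ (Y ∪ D), so Y ⊆ Y ∩ (Y ∪ D).

Reverse inclusion. Let x ∈ Y ∩ (Y ∪ D). Then either x ∈ Y and x ∉ D; or x ∈ Y ∩ D. In each case x ∈ Y, so Y ∩ (Y ∪ D) ⊆ Y.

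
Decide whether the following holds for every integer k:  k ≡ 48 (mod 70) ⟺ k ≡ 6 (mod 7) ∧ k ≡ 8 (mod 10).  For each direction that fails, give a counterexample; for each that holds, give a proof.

Forward direction. Suppose k ≡ 48 (mod 70); write k = 70j + 48. Since 7 ∣ 70, reducing mod 7 gives k ≡ 48 ≡ 6 (mod 7); since 10 ∣ 70, reducing mod 10 gives k ≡ 48 ≡ 8 (mod 10).

Converse. If k ≡ 6 (mod 7) and k ≡ 8 (mod 10), then by the Chinese remainder theorem k ≡ 48 (mod 70). This is exactly k ≡ 48 (mod 70).

The biconditional holds.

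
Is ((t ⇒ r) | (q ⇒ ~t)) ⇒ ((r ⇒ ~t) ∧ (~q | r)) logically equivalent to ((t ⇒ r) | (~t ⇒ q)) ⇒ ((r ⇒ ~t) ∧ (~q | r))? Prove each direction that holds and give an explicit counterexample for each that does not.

Not equivalent: only (⇐) holds.

Forward direction. This fails. Under t = T, q = T, r = F, the left side is true but the right side is false.

Converse. Assume the antecedent. If r is true, the antecedent forces (t = F, q = F, r = T) or (t = F, q = T, r = T), and the consequent holds there. If r is false, the antecedent forces (t = F, q = F, r = F) or (t = T, q = F, r = F), and the consequent holds there. Either way the consequent holds.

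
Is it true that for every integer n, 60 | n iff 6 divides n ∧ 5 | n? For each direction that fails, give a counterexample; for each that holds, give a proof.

Only the forward direction holds.

[⇐] This fails: take n = 30. Both 6 ∣ 30 and 5 ∣ 30, yet 30 is not a multiple of 60 (since 30 = 0·60 + 30), so 60 ∤ 30.

[⇒] If 60 ∣ n, write n = 60q. Since 60 = 10·6, n = 6·(10q), so 6 ∣ n; and since 60 = 12·5, n = 5·(12q), so 5 ∣ n.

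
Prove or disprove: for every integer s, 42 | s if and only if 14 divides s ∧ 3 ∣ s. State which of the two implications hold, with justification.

The biconditional holds.

(→) If 42 ∣ s, write s = 42q. Since 42 = 3·14, s = 14·(3q), so 14 ∣ s; and since 42 = 14·3, s = 3·(14q), so 3 ∣ s.

(←) Suppose 14 ∣ s and 3 ∣ s. Any common multiple of 14 and 3 is a multiple of their lcm; here gcd(14, 3) = 1, so lcm(14, 3) = 14·3 = 42, so 42 ∣ s.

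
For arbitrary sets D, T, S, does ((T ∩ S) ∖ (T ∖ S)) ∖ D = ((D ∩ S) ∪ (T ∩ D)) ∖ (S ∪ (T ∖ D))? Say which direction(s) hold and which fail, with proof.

Both inclusions fail.

(⟹) This inclusion fails. Take D = ∅, T = {1}, S = {1}; then 1 ∈ ((T ∩ S) ∖ (T ∖ S)) ∖ D but 1 ∉ ((D ∩ S) ∪ (T ∩ D)) ∖ (S ∪ (T ∖ D)).

(⟸) This inclusion fails. Take D = {1}, T = {1}, S = ∅; then 1 ∈ ((D ∩ S) ∪ (T ∩ D)) ∖ (S ∪ (T ∖ D)) but 1 ∉ ((T ∩ S) ∖ (T ∖ S)) ∖ D.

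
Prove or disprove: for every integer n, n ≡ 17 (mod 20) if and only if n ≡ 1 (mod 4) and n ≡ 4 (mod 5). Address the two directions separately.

Neither direction holds.

[⇒] This fails: n = 17 gives 17 ≡ 17 (mod 20) but 17 ≡ 2 (mod 5), so the conjunction on the right does not hold.

[⇐] This fails: n = 9 satisfies both congruences on the right (9 ≡ 1 mod 4 and 9 ≡ 4 mod 5) yet 9 ≡ 9 (mod 20), not 17.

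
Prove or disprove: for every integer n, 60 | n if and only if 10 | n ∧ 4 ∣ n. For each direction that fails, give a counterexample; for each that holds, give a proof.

(⇒) holds; (⇐) fails.

(→) If 60 ∣ n, write n = 60q. Since 60 = 6·10, n = 10·(6q), so 10 ∣ n; and since 60 = 15·4, n = 4·(15q), so 4 ∣ n.

(←) This fails: take n = 20. Both 10 ∣ 20 and 4 ∣ 20, yet 20 is not a multiple of 60 (since 20 = 0·60 + 20), so 60 ∤ 20.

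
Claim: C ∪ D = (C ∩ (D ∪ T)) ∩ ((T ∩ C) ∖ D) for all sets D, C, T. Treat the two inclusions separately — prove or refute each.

Only the reverse inclusion holds.

(⊆) This inclusion fails. Take D = {1}, C = ∅, T = ∅; then 1 ∈ C ∪ D but 1 ∉ (C ∩ (D ∪ T)) ∩ ((T ∩ C) ∖ D).

(⊇) Let x ∈ (C ∩ (D ∪ T)) ∩ ((T ∩ C) ∖ D). Then x ∈ C ∩ T and x ∉ D, from which x ∈ C ∪ D.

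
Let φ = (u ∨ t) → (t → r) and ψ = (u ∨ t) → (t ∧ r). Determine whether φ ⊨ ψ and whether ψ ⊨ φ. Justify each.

(→) This fails. Under r = F, t = F, u = T, the left side is true but the right side is false.

(←) Assume the antecedent. If r is true, (u ∨ t) → (t → r) reduces to true regardless of the other variables. If r is false, the antecedent forces (r = F, t = F, u = F), and (u ∨ t) → (t → r) holds there. Either way (u ∨ t) → (t → r) holds.

The forward direction fails; the converse holds.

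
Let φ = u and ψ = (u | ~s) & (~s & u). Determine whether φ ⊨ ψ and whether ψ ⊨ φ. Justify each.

(⇒) fails; (⇐) holds.

[⇒] This fails. Under u = T, s = T, the left side is true but the right side is false.

[⇐] Assume the antecedent. If u is true, u reduces to true regardless of the other variables. If u is false, the antecedent cannot hold. Either way u holds.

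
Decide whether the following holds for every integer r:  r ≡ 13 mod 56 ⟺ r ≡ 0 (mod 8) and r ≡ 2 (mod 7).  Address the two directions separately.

(⇒) This fails: r = 13 gives 13 ≡ 13 (mod 56) but 13 ≡ 5 (mod 8), so the conjunction on the right does not hold.

(⇐) This fails: r = 16 satisfies both congruences on the right (16 ≡ 0 mod 8 and 16 ≡ 2 mod 7) yet 16 ≡ 16 (mod 56), not 13.

Both directions fail.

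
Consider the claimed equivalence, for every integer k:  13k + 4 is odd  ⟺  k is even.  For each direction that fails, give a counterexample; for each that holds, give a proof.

Neither implication holds.

(⟹) This fails: k = 5 gives 13k + 4 = 69, which is odd, but 5 is odd, not even.

(⟸) This also fails: k = 4 is even, but 13k + 4 = 56 is even, not odd.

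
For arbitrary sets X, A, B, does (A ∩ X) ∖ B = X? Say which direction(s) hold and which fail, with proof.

The sets are not equal: only the forward inclusion holds.

(⊆) Let x ∈ (A ∩ X) ∖ B. Then x ∈ X ∩ A and x ∉ B, from which x ∈ X.

(⊇) This inclusion fails. Take X = {1}, A = ∅, B = ∅; then 1 ∈ X but 1 ∉ (A ∩ X) ∖ B.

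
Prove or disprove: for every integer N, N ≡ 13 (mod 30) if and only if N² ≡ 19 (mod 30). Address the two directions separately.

(⟹) Suppose N ≡ 13 (mod 30). Write N = 30j + 13. Then (30j + 13)² = 900j² + 780j + 169 = 30(30j² + 26j + 5) + 19, so N² ≡ 19 (mod 30).

(⟸) This fails: take N = 7. Then 7² = 49 ≡ 19 (mod 30), yet 7 ≡ 7 (mod 30), not 13.

The forward direction holds; the converse fails.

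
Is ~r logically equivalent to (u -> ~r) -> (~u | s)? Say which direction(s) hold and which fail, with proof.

(→) This fails. Under r = F, u = T, s = F, the left side is true but the right side is false.

(←) This fails. Under r = T, u = F, s = F, the left side is false but the right side is true.

Both directions fail.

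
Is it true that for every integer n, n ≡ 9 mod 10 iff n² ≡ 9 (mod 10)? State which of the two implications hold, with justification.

Both directions fail.

(→) This fails: take n = 9. Then 9 ≡ 9 (mod 10), but 9² = 81 ≡ 1 (mod 10), not 9.

(←) This fails: take n = 3. Then 3² = 9 ≡ 9 (mod 10), yet 3 ≡ 3 (mod 10), not 9.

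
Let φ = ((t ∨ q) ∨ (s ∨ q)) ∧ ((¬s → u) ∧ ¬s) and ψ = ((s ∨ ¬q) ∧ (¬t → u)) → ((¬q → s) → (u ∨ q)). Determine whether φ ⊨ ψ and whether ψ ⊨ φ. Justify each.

Only the forward implication holds.

(←) This fails. Under u = F, s = F, t = F, q = F, the left side is false but the right side is true.

(→) Assume the antecedent. If u is true, the consequent reduces to true regardless of the other variables. If u is false, the antecedent cannot hold. Either way the consequent holds.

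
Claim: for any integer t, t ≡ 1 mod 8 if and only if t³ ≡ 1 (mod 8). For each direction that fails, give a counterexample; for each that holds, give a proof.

Both directions hold.

(⟹) Suppose t ≡ 1 mod 8. Write t = 8j + 1. Then (8j + 1)³ = 512j³ + 192j² + 24j + 1 = 8(64j³ + 24j² + 3j) + 1, so t³ ≡ 1 (mod 8).

(⟸) Conversely, suppose t³ ≡ 1 (mod 8). The only residue r in {0, …, 7} with r³ ≡ 1 (mod 8) is r = 1, so t ≡ 1 (mod 8).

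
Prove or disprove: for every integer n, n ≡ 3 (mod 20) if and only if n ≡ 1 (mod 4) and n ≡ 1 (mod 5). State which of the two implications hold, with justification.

(⇒) fails and (⇐) fails.

(→) This fails: n = 3 gives 3 ≡ 3 (mod 20) but 3 ≡ 3 (mod 4), so the conjunction on the right does not hold.

(←) This fails: n = 1 satisfies both congruences on the right (1 ≡ 1 mod 4 and 1 ≡ 1 mod 5) yet 1 ≡ 1 (mod 20), not 3.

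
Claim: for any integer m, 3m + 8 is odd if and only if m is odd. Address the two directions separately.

The biconditional holds.

[⇒] Suppose 3m + 8 is odd. Since 3 is odd, 3m and m have the same parity, so 3m + 8 ≡ m + 8 (mod 2). As 8 is even, 3m + 8 is odd exactly when m is odd. Thus m is odd.

[⇐] Conversely, suppose m is odd; write m = 2j + 1. Then 3m + 8 = 3·(2j + 1) + 8 = 2·3j + 11, which is odd.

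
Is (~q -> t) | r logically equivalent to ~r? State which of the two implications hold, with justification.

Both directions fail.

Forward direction. This fails. Under q = F, r = T, t = F, the left side is true but the right side is false.

Converse. This fails. Under q = F, r = F, t = F, the left side is false but the right side is true.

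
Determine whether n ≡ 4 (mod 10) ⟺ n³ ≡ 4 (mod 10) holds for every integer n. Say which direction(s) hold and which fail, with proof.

Both directions hold.

(⟹) Suppose n ≡ 4 (mod 10). Write n = 10j + 4. Then (10j + 4)³ = 1000j³ + 1200j² + 480j + 64 = 10(100j³ + 120j² + 48j + 6) + 4, so n³ ≡ 4 (mod 10).

(⟸) For the converse, argue contrapositively. If n ≢ 4 (mod 10), then n is congruent to one of 0, 1, 2, 3, 5, 6, 7, 8, 9 modulo 10, and these give n³ ≡ 0, 1, 8, 7, 5, 6, 3, 2, 9 respectively — never 4.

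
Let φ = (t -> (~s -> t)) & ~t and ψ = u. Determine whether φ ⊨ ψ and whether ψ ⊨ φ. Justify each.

(→) This fails. Under t = F, u = F, s = F, the left side is true but the right side is false.

(←) This fails. Under t = T, u = T, s = F, the left side is false but the right side is true.

Both directions fail.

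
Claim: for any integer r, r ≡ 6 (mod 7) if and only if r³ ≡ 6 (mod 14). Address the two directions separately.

(⟹) This fails: take r = 13. Then 13 ≡ 6 (mod 7), but 13³ = 2197 ≡ 13 (mod 14), not 6.

(⟸) This fails: take r = 10. Then 10³ = 1000 ≡ 6 (mod 14), yet 10 ≡ 3 (mod 7), not 6.

Both directions fail.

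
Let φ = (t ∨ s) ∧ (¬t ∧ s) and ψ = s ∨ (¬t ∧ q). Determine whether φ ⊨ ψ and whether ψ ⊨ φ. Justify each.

(←) This fails. Under q = T, s = F, t = F, the left side is false but the right side is true.

(→) Assume the antecedent. If q is true, the antecedent forces (q = T, s = T, t = F), and s ∨ (¬t ∧ q) holds there. If q is false, the antecedent forces (q = F, s = T, t = F), and s ∨ (¬t ∧ q) holds there. Either way s ∨ (¬t ∧ q) holds.

(⇒) holds; (⇐) fails.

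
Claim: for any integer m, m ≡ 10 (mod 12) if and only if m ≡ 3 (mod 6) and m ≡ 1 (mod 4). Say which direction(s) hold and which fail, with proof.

Neither implication holds.

[⇒] This fails: m = 10 gives 10 ≡ 10 (mod 12) but 10 ≡ 4 (mod 6), so the conjunction on the right does not hold.

[⇐] This fails: m = 9 satisfies both congruences on the right (9 ≡ 3 mod 6 and 9 ≡ 1 mod 4) yet 9 ≡ 9 (mod 12), not 10.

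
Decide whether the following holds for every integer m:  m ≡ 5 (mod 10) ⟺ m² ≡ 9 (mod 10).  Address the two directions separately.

[⇒] This fails: take m = 5. Then 5 ≡ 5 (mod 10), but 5² = 25 ≡ 5 (mod 10), not 9.

[⇐] This fails: take m = 3. Then 3² = 9 ≡ 9 (mod 10), yet 3 ≡ 3 (mod 10), not 5.

(⇒) fails and (⇐) fails.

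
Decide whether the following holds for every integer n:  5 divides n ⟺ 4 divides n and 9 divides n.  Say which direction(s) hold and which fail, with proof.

(→) This fails: take n = 5. Certainly 5 ∣ 5, but 4 ∤ 5.

(←) This fails: take n = 36. Both 4 ∣ 36 and 9 ∣ 36, yet 36 is not a multiple of 5 (since 36 = 7·5 + 1), so 5 ∤ 36.

Neither implication holds.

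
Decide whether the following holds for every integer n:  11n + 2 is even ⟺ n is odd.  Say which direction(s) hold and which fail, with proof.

(⟹) This fails: n = 0 gives 11n + 2 = 2, which is even, but 0 is even, not odd.

(⟸) This also fails: n = 3 is odd, but 11n + 2 = 35 is odd, not even.

Both directions fail.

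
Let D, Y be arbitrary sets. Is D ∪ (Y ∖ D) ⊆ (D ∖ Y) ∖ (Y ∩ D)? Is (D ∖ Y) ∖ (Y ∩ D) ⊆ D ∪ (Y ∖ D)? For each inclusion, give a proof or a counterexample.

Forward inclusion. This inclusion fails. Take D = ∅, Y = {1}; then 1 ∈ D ∪ (Y ∖ D) but 1 ∉ (D ∖ Y) ∖ (Y ∩ D).

Reverse inclusion. Let x ∈ (D ∖ Y) ∖ (Y ∩ D). Then x ∈ D and x ∉ Y, from which x ∈ D ∪ (Y ∖ D).

(⊆) fails; (⊇) holds.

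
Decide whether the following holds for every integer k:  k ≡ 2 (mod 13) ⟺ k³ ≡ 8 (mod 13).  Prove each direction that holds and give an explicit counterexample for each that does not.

(⇐) This fails: take k = 5. Then 5³ = 125 ≡ 8 (mod 13), yet 5 ≡ 5 (mod 13), not 2.

(⇒) Suppose k ≡ 2 (mod 13). Write k = 13j + 2. Then (13j + 2)³ = 2197j³ + 1014j² + 156j + 8 = 13(169j³ + 78j² + 12j) + 8, so k³ ≡ 8 (mod 13).

Only the forward implication holds.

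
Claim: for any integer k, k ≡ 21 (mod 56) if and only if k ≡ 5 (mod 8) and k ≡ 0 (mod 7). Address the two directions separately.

Equivalent; both directions hold.

Converse. If k ≡ 5 (mod 8) and k ≡ 0 (mod 7), then by the Chinese remainder theorem k ≡ 21 (mod 56). This is exactly k ≡ 21 (mod 56).

Forward direction. Suppose k ≡ 21 (mod 56); write k = 56j + 21. Since 8 ∣ 56, reducing mod 8 gives k ≡ 21 ≡ 5 (mod 8); since 7 ∣ 56, reducing mod 7 gives k ≡ 21 ≡ 0 (mod 7).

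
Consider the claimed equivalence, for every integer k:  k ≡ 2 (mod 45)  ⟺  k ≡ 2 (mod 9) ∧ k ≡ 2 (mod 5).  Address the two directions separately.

(⇒) Suppose k ≡ 2 (mod 45); write k = 45j + 2. Since 9 ∣ 45, reducing mod 9 gives k ≡ 2 (mod 9); since 5 ∣ 45, reducing mod 5 gives k ≡ 2 (mod 5).

(⇐) Conversely, if k ≡ 2 (mod 9) and k ≡ 2 (mod 5), then by the Chinese remainder theorem k ≡ 2 (mod 45). This is exactly k ≡ 2 (mod 45).

Equivalent; both directions hold.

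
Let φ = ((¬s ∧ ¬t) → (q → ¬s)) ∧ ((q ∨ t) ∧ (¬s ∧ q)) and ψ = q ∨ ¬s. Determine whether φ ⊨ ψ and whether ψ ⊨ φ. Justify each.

The forward direction holds; the converse fails.

Forward direction. Assume the antecedent. If s is true, the antecedent cannot hold. If s is false, q ∨ ¬s reduces to true regardless of the other variables. Either way q ∨ ¬s holds.

Converse. This fails. Under s = F, t = F, q = F, the left side is false but the right side is true.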